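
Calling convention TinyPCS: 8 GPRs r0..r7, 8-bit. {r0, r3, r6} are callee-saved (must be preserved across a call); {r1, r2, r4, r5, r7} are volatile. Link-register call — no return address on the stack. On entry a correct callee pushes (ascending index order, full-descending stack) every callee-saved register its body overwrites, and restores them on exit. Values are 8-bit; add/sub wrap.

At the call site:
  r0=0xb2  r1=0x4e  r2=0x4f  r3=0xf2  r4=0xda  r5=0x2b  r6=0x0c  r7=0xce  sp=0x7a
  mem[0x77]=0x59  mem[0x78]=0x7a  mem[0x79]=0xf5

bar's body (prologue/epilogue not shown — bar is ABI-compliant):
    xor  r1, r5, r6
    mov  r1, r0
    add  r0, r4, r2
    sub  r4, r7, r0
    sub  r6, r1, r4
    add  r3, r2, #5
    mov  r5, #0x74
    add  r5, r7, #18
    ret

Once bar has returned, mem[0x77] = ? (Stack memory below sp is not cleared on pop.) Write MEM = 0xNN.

prologue: push r0 → mem[0x79]=0xb2, sp=0x79
prologue: push r3 → mem[0x78]=0xf2, sp=0x78
prologue: push r6 → mem[0x77]=0x0c, sp=0x77
body[0] xor  r1, r5, r6 → r1=0x27
body[1] mov  r1, r0 → r1=0xb2
body[2] add  r0, r4, r2 → r0=0x29
body[3] sub  r4, r7, r0 → r4=0xa5
body[4] sub  r6, r1, r4 → r6=0x0d
body[5] add  r3, r2, #5 → r3=0x54
body[6] mov  r5, #0x74 → r5=0x74
body[7] add  r5, r7, #18 → r5=0xe0
epilogue: pop r6=0x0c, sp=0x78
epilogue: pop r3=0xf2, sp=0x79
epilogue: pop r0=0xb2, sp=0x7a
prologue pushed ['r0', 'r3', 'r6'] at ['0x79', '0x78', '0x77']

MEM = 0x0c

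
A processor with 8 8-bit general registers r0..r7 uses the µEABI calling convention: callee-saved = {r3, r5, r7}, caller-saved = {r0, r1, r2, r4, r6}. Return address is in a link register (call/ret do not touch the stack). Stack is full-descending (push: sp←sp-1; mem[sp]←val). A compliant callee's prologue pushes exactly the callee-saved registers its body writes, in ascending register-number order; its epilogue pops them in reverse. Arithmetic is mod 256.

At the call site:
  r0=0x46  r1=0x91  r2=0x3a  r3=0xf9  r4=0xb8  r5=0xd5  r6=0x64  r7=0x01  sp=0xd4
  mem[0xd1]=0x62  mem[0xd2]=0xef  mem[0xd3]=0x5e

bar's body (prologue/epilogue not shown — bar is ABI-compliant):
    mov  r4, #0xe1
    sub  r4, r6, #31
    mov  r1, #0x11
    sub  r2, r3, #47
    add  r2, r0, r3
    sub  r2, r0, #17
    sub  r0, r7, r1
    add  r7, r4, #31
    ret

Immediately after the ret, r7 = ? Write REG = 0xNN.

prologue: push r7 -> mem[0xd3]=0x01, sp=0xd3
body[0] mov  r4, #0xe1 -> r4=0xe1
body[1] sub  r4, r6, #31 -> r4=0x45
body[2] mov  r1, #0x11 -> r1=0x11
body[3] sub  r2, r3, #47 -> r2=0xca
body[4] add  r2, r0, r3 -> r2=0x3f
body[5] sub  r2, r0, #17 -> r2=0x35
body[6] sub  r0, r7, r1 -> r0=0xf0
body[7] add  r7, r4, #31 -> r7=0x64
epilogue: pop r7=0x01, sp=0xd4
r7 is callee-saved -> restored

REG = 0x01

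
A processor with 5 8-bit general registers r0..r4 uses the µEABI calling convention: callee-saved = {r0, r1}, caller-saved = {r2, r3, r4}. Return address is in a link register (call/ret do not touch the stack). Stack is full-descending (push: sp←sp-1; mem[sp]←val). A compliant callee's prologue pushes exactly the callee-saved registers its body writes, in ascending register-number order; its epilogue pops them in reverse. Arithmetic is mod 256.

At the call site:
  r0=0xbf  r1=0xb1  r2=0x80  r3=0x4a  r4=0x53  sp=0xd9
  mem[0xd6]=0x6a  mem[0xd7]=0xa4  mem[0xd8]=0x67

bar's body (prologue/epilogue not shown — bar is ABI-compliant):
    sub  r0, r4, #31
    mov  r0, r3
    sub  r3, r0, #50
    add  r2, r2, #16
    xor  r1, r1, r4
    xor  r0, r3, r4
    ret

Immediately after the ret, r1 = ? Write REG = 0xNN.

REG = 0xb1

prologue: push r0 → mem[0xd8]=0xbf, sp=0xd8
prologue: push r1 → mem[0xd7]=0xb1, sp=0xd7
body[0] sub  r0, r4, #31 → r0=0x34
body[1] mov  r0, r3 → r0=0x4a
body[2] sub  r3, r0, #50 → r3=0x18
body[3] add  r2, r2, #16 → r2=0x90
body[4] xor  r1, r1, r4 → r1=0xe2
body[5] xor  r0, r3, r4 → r0=0x4b
epilogue: pop r1=0xb1, sp=0xd8
epilogue: pop r0=0xbf, sp=0xd9
r1 is callee-saved → restored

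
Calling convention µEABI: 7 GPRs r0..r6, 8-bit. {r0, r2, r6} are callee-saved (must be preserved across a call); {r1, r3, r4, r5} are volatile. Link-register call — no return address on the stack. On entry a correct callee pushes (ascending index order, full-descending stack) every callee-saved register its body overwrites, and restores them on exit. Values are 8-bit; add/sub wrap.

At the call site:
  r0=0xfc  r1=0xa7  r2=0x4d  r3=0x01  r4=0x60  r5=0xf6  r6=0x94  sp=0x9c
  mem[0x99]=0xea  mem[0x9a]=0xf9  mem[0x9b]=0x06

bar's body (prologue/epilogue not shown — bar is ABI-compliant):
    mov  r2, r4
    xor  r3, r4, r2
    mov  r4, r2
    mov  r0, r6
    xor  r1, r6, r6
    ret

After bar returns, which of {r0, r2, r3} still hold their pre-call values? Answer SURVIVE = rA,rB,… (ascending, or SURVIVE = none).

prologue: push r0 -> mem[0x9b]=0xfc, sp=0x9b
prologue: push r2 -> mem[0x9a]=0x4d, sp=0x9a
body[0] mov  r2, r4 -> r2=0x60
body[1] xor  r3, r4, r2 -> r3=0x00
body[2] mov  r4, r2 -> r4=0x60
body[3] mov  r0, r6 -> r0=0x94
body[4] xor  r1, r6, r6 -> r1=0x00
epilogue: pop r2=0x4d, sp=0x9b
epilogue: pop r0=0xfc, sp=0x9c
r0: callee-saved, written=True
r2: callee-saved, written=True
r3: caller-saved, written=True

SURVIVE = r0,r2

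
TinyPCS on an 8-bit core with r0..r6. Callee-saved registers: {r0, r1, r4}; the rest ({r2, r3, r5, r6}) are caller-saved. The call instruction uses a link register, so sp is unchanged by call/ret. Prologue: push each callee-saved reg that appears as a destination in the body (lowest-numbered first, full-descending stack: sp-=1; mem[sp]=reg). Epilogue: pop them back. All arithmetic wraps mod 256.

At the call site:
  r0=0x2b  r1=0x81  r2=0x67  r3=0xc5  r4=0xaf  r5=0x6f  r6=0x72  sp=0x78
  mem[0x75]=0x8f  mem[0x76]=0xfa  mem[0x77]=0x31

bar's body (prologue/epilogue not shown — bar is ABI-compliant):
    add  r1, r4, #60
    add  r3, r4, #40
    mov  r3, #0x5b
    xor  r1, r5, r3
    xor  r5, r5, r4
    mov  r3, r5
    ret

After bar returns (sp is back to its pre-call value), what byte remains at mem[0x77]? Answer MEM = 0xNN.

MEM = 0x81

prologue: push r1 → mem[0x77]=0x81, sp=0x77
body[0] add  r1, r4, #60 → r1=0xeb
body[1] add  r3, r4, #40 → r3=0xd7
body[2] mov  r3, #0x5b → r3=0x5b
body[3] xor  r1, r5, r3 → r1=0x34
body[4] xor  r5, r5, r4 → r5=0xc0
body[5] mov  r3, r5 → r3=0xc0
epilogue: pop r1=0x81, sp=0x78
prologue pushed ['r1'] at ['0x77']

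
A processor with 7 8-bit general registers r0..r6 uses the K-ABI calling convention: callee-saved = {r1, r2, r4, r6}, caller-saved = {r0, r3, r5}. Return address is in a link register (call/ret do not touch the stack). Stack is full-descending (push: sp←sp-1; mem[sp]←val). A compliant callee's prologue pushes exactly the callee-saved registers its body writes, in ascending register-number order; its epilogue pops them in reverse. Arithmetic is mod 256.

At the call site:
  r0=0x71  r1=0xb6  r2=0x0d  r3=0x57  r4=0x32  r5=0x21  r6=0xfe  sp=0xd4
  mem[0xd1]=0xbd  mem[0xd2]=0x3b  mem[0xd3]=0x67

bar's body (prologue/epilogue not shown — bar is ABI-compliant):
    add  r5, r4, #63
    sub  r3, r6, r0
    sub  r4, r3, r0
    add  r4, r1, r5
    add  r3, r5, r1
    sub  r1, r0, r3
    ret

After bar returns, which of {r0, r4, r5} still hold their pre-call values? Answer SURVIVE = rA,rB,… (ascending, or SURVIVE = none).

SURVIVE = r0,r4

prologue: push r1 → mem[0xd3]=0xb6, sp=0xd3
prologue: push r4 → mem[0xd2]=0x32, sp=0xd2
body[0] add  r5, r4, #63 → r5=0x71
body[1] sub  r3, r6, r0 → r3=0x8d
body[2] sub  r4, r3, r0 → r4=0x1c
body[3] add  r4, r1, r5 → r4=0x27
body[4] add  r3, r5, r1 → r3=0x27
body[5] sub  r1, r0, r3 → r1=0x4a
epilogue: pop r4=0x32, sp=0xd3
epilogue: pop r1=0xb6, sp=0xd4
r0: caller-saved, written=False
r4: callee-saved, written=True
r5: caller-saved, written=True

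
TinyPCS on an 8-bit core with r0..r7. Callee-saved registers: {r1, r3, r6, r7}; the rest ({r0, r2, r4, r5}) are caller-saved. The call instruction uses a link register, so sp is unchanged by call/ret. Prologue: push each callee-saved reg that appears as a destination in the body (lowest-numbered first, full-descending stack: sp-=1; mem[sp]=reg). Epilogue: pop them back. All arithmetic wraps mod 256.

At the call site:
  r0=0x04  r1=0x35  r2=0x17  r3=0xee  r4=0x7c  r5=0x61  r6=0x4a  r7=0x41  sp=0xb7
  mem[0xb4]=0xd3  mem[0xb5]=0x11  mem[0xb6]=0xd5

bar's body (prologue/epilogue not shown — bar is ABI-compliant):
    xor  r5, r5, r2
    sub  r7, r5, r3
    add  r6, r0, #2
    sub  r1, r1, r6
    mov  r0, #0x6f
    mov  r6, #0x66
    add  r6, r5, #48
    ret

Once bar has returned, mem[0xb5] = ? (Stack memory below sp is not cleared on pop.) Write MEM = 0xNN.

MEM = 0x4a

prologue: push r1 -> mem[0xb6]=0x35, sp=0xb6
prologue: push r6 -> mem[0xb5]=0x4a, sp=0xb5
prologue: push r7 -> mem[0xb4]=0x41, sp=0xb4
body[0] xor  r5, r5, r2 -> r5=0x76
body[1] sub  r7, r5, r3 -> r7=0x88
body[2] add  r6, r0, #2 -> r6=0x06
body[3] sub  r1, r1, r6 -> r1=0x2f
body[4] mov  r0, #0x6f -> r0=0x6f
body[5] mov  r6, #0x66 -> r6=0x66
body[6] add  r6, r5, #48 -> r6=0xa6
epilogue: pop r7=0x41, sp=0xb5
epilogue: pop r6=0x4a, sp=0xb6
epilogue: pop r1=0x35, sp=0xb7
prologue pushed ['r1', 'r6', 'r7'] at ['0xb6', '0xb5', '0xb4']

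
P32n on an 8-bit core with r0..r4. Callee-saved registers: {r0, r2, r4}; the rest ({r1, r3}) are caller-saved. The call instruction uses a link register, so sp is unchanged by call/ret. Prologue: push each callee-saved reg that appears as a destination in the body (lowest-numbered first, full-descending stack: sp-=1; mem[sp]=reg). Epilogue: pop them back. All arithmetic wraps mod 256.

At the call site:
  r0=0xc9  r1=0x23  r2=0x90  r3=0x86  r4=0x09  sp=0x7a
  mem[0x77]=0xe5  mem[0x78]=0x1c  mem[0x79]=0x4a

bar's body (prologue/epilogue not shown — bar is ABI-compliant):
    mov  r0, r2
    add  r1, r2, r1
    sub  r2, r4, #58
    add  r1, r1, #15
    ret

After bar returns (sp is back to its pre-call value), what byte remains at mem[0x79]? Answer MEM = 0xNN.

prologue: push r0 -> mem[0x79]=0xc9, sp=0x79
prologue: push r2 -> mem[0x78]=0x90, sp=0x78
body[0] mov  r0, r2 -> r0=0x90
body[1] add  r1, r2, r1 -> r1=0xb3
body[2] sub  r2, r4, #58 -> r2=0xcf
body[3] add  r1, r1, #15 -> r1=0xc2
epilogue: pop r2=0x90, sp=0x79
epilogue: pop r0=0xc9, sp=0x7a
prologue pushed ['r0', 'r2'] at ['0x79', '0x78']

MEM = 0xc9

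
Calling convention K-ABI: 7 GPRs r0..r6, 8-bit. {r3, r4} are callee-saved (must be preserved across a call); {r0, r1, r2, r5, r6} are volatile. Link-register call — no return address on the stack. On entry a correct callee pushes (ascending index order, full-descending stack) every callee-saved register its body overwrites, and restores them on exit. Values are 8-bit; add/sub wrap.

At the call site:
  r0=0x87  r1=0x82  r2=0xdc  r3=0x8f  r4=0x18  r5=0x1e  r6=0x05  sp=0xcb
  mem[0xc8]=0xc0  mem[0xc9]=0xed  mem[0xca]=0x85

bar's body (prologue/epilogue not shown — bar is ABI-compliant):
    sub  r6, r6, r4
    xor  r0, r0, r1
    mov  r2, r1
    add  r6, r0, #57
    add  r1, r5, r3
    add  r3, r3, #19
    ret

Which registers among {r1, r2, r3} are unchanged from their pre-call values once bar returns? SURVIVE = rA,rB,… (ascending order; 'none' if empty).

prologue: push r3 → mem[0xca]=0x8f, sp=0xca
body[0] sub  r6, r6, r4 → r6=0xed
body[1] xor  r0, r0, r1 → r0=0x05
body[2] mov  r2, r1 → r2=0x82
body[3] add  r6, r0, #57 → r6=0x3e
body[4] add  r1, r5, r3 → r1=0xad
body[5] add  r3, r3, #19 → r3=0xa2
epilogue: pop r3=0x8f, sp=0xcb
r1: caller-saved, written=True
r2: caller-saved, written=True
r3: callee-saved, written=True

SURVIVE = r3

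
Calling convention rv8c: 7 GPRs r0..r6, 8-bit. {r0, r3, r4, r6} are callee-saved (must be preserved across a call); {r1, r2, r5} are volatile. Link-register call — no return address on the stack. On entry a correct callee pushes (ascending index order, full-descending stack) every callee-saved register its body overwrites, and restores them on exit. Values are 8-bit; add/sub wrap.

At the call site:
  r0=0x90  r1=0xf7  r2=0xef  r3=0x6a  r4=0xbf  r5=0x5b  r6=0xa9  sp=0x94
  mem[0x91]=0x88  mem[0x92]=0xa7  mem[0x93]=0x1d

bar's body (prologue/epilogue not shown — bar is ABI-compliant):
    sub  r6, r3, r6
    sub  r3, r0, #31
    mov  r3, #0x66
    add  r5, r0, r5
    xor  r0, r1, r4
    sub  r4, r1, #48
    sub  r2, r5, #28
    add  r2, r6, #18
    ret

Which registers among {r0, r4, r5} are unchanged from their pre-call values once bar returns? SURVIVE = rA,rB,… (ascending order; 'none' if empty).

prologue: push r0 → mem[0x93]=0x90, sp=0x93
prologue: push r3 → mem[0x92]=0x6a, sp=0x92
prologue: push r4 → mem[0x91]=0xbf, sp=0x91
prologue: push r6 → mem[0x90]=0xa9, sp=0x90
body[0] sub  r6, r3, r6 → r6=0xc1
body[1] sub  r3, r0, #31 → r3=0x71
body[2] mov  r3, #0x66 → r3=0x66
body[3] add  r5, r0, r5 → r5=0xeb
body[4] xor  r0, r1, r4 → r0=0x48
body[5] sub  r4, r1, #48 → r4=0xc7
body[6] sub  r2, r5, #28 → r2=0xcf
body[7] add  r2, r6, #18 → r2=0xd3
epilogue: pop r6=0xa9, sp=0x91
epilogue: pop r4=0xbf, sp=0x92
epilogue: pop r3=0x6a, sp=0x93
epilogue: pop r0=0x90, sp=0x94
r0: callee-saved, written=True
r4: callee-saved, written=True
r5: caller-saved, written=True

SURVIVE = r0,r4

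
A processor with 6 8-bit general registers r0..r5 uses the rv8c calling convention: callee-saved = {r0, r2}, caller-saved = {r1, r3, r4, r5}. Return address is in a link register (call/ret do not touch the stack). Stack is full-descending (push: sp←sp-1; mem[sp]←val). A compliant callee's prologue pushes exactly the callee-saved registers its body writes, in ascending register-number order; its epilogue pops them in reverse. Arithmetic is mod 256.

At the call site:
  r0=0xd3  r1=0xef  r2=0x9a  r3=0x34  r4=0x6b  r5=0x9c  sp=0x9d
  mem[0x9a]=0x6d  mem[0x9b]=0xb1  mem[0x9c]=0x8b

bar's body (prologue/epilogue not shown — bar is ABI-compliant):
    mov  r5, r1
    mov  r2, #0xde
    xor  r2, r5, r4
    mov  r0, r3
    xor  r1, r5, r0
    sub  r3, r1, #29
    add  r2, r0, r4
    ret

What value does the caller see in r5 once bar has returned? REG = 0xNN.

REG = 0xef

prologue: push r0 → mem[0x9c]=0xd3, sp=0x9c
prologue: push r2 → mem[0x9b]=0x9a, sp=0x9b
body[0] mov  r5, r1 → r5=0xef
body[1] mov  r2, #0xde → r2=0xde
body[2] xor  r2, r5, r4 → r2=0x84
body[3] mov  r0, r3 → r0=0x34
body[4] xor  r1, r5, r0 → r1=0xdb
body[5] sub  r3, r1, #29 → r3=0xbe
body[6] add  r2, r0, r4 → r2=0x9f
epilogue: pop r2=0x9a, sp=0x9c
epilogue: pop r0=0xd3, sp=0x9d
r5 is caller-saved → body value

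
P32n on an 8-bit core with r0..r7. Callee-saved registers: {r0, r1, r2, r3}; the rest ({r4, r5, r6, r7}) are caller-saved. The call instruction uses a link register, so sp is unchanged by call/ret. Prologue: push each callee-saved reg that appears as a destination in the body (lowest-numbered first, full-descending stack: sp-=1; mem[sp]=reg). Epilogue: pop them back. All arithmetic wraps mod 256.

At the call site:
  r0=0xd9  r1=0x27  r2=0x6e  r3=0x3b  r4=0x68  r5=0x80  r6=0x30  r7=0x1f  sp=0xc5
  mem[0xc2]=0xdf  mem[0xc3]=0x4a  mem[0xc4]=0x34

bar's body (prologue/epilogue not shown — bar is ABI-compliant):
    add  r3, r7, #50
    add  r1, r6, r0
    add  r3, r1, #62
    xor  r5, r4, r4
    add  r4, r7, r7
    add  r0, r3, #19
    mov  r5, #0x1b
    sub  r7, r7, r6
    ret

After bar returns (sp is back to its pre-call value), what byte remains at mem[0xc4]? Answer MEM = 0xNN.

prologue: push r0 → mem[0xc4]=0xd9, sp=0xc4
prologue: push r1 → mem[0xc3]=0x27, sp=0xc3
prologue: push r3 → mem[0xc2]=0x3b, sp=0xc2
body[0] add  r3, r7, #50 → r3=0x51
body[1] add  r1, r6, r0 → r1=0x09
body[2] add  r3, r1, #62 → r3=0x47
body[3] xor  r5, r4, r4 → r5=0x00
body[4] add  r4, r7, r7 → r4=0x3e
body[5] add  r0, r3, #19 → r0=0x5a
body[6] mov  r5, #0x1b → r5=0x1b
body[7] sub  r7, r7, r6 → r7=0xef
epilogue: pop r3=0x3b, sp=0xc3
epilogue: pop r1=0x27, sp=0xc4
epilogue: pop r0=0xd9, sp=0xc5
prologue pushed ['r0', 'r1', 'r3'] at ['0xc4', '0xc3', '0xc2']

MEM = 0xd9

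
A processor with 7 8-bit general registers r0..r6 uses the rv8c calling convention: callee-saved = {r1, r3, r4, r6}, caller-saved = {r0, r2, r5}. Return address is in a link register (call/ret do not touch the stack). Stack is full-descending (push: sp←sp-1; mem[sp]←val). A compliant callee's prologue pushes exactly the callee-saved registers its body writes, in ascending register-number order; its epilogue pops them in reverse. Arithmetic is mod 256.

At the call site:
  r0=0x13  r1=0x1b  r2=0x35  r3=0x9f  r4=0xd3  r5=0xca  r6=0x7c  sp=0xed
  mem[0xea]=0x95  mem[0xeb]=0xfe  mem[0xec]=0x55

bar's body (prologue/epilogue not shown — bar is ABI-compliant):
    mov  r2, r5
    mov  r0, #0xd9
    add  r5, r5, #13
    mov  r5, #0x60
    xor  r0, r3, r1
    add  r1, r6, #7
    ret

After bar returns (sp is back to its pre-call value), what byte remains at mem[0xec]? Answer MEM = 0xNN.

MEM = 0x1b

prologue: push r1 → mem[0xec]=0x1b, sp=0xec
body[0] mov  r2, r5 → r2=0xca
body[1] mov  r0, #0xd9 → r0=0xd9
body[2] add  r5, r5, #13 → r5=0xd7
body[3] mov  r5, #0x60 → r5=0x60
body[4] xor  r0, r3, r1 → r0=0x84
body[5] add  r1, r6, #7 → r1=0x83
epilogue: pop r1=0x1b, sp=0xed
prologue pushed ['r1'] at ['0xec']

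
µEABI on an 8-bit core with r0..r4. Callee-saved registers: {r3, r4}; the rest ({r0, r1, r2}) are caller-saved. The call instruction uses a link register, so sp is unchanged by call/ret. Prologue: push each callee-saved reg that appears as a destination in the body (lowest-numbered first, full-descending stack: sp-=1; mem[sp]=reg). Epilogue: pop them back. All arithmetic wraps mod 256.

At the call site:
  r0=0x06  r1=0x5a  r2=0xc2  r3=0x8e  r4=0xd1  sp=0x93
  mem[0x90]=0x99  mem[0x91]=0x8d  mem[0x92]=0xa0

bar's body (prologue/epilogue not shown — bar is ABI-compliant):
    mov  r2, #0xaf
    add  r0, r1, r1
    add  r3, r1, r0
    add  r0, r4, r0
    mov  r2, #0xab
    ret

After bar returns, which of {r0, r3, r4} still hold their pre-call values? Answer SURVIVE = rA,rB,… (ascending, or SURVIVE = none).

prologue: push r3 -> mem[0x92]=0x8e, sp=0x92
body[0] mov  r2, #0xaf -> r2=0xaf
body[1] add  r0, r1, r1 -> r0=0xb4
body[2] add  r3, r1, r0 -> r3=0x0e
body[3] add  r0, r4, r0 -> r0=0x85
body[4] mov  r2, #0xab -> r2=0xab
epilogue: pop r3=0x8e, sp=0x93
r0: caller-saved, written=True
r3: callee-saved, written=True
r4: callee-saved, written=False

SURVIVE = r3,r4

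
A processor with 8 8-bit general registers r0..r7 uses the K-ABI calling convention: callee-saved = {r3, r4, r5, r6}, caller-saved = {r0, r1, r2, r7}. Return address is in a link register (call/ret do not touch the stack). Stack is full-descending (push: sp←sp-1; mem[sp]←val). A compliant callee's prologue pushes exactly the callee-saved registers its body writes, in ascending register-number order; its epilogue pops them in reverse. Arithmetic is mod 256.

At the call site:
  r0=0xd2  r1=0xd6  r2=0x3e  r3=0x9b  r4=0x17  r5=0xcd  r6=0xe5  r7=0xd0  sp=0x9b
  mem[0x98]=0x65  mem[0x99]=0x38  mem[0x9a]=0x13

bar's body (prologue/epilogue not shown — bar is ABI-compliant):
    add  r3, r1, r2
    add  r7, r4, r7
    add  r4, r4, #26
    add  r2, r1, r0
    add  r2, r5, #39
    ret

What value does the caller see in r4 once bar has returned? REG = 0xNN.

prologue: push r3 → mem[0x9a]=0x9b, sp=0x9a
prologue: push r4 → mem[0x99]=0x17, sp=0x99
body[0] add  r3, r1, r2 → r3=0x14
body[1] add  r7, r4, r7 → r7=0xe7
body[2] add  r4, r4, #26 → r4=0x31
body[3] add  r2, r1, r0 → r2=0xa8
body[4] add  r2, r5, #39 → r2=0xf4
epilogue: pop r4=0x17, sp=0x9a
epilogue: pop r3=0x9b, sp=0x9b
r4 is callee-saved → restored

REG = 0x17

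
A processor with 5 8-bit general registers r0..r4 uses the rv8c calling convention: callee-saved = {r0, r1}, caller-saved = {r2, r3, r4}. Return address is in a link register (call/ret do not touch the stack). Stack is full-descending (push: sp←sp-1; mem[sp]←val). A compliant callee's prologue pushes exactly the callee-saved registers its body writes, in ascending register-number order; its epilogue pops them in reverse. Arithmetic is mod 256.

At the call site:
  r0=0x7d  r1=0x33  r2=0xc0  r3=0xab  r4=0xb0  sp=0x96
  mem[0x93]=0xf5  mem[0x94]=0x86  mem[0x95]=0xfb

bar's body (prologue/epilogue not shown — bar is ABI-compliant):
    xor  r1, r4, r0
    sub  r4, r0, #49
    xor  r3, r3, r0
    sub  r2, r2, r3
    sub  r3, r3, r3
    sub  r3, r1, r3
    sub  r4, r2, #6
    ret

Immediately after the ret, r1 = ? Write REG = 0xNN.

prologue: push r1 -> mem[0x95]=0x33, sp=0x95
body[0] xor  r1, r4, r0 -> r1=0xcd
body[1] sub  r4, r0, #49 -> r4=0x4c
body[2] xor  r3, r3, r0 -> r3=0xd6
body[3] sub  r2, r2, r3 -> r2=0xea
body[4] sub  r3, r3, r3 -> r3=0x00
body[5] sub  r3, r1, r3 -> r3=0xcd
body[6] sub  r4, r2, #6 -> r4=0xe4
epilogue: pop r1=0x33, sp=0x96
r1 is callee-saved -> restored

REG = 0x33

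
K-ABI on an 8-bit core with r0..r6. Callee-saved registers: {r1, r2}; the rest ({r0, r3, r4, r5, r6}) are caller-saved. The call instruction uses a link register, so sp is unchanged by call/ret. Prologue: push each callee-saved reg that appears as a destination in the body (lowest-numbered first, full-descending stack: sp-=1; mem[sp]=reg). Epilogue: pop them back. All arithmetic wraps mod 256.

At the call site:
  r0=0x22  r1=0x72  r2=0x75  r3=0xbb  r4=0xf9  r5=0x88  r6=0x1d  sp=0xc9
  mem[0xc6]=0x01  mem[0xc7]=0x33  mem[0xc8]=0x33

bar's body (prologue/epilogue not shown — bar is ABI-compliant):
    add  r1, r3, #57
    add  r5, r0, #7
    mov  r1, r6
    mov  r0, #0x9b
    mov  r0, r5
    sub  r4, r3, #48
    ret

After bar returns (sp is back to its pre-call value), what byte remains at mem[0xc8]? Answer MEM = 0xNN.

MEM = 0x72

prologue: push r1 -> mem[0xc8]=0x72, sp=0xc8
body[0] add  r1, r3, #57 -> r1=0xf4
body[1] add  r5, r0, #7 -> r5=0x29
body[2] mov  r1, r6 -> r1=0x1d
body[3] mov  r0, #0x9b -> r0=0x9b
body[4] mov  r0, r5 -> r0=0x29
body[5] sub  r4, r3, #48 -> r4=0x8b
epilogue: pop r1=0x72, sp=0xc9
prologue pushed ['r1'] at ['0xc8']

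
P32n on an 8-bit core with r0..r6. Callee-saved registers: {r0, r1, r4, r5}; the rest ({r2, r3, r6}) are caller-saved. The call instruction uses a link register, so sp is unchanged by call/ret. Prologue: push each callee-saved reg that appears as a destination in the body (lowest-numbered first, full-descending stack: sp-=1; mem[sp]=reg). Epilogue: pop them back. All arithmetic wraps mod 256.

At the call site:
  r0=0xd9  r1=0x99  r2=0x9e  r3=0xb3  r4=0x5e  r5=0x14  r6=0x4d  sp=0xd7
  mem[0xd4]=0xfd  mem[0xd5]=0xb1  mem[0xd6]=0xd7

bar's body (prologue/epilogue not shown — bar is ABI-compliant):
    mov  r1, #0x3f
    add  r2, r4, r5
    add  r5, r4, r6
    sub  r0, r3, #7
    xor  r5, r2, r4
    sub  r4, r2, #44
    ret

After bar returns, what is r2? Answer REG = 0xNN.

REG = 0x72

prologue: push r0 -> mem[0xd6]=0xd9, sp=0xd6
prologue: push r1 -> mem[0xd5]=0x99, sp=0xd5
prologue: push r4 -> mem[0xd4]=0x5e, sp=0xd4
prologue: push r5 -> mem[0xd3]=0x14, sp=0xd3
body[0] mov  r1, #0x3f -> r1=0x3f
body[1] add  r2, r4, r5 -> r2=0x72
body[2] add  r5, r4, r6 -> r5=0xab
body[3] sub  r0, r3, #7 -> r0=0xac
body[4] xor  r5, r2, r4 -> r5=0x2c
body[5] sub  r4, r2, #44 -> r4=0x46
epilogue: pop r5=0x14, sp=0xd4
epilogue: pop r4=0x5e, sp=0xd5
epilogue: pop r1=0x99, sp=0xd6
epilogue: pop r0=0xd9, sp=0xd7
r2 is caller-saved -> body value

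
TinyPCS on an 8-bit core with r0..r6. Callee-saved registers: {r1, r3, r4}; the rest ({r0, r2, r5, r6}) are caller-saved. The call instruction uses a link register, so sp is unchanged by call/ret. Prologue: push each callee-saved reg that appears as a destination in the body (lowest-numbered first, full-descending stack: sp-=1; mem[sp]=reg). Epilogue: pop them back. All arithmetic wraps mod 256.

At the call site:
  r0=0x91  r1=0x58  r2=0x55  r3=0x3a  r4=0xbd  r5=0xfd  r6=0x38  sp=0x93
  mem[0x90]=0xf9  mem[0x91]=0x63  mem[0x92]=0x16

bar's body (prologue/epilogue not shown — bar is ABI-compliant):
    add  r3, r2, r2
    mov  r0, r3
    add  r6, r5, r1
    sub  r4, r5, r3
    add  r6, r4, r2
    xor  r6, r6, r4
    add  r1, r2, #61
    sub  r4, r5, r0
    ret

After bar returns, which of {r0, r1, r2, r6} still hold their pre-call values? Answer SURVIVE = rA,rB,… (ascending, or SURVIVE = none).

prologue: push r1 -> mem[0x92]=0x58, sp=0x92
prologue: push r3 -> mem[0x91]=0x3a, sp=0x91
prologue: push r4 -> mem[0x90]=0xbd, sp=0x90
body[0] add  r3, r2, r2 -> r3=0xaa
body[1] mov  r0, r3 -> r0=0xaa
body[2] add  r6, r5, r1 -> r6=0x55
body[3] sub  r4, r5, r3 -> r4=0x53
body[4] add  r6, r4, r2 -> r6=0xa8
body[5] xor  r6, r6, r4 -> r6=0xfb
body[6] add  r1, r2, #61 -> r1=0x92
body[7] sub  r4, r5, r0 -> r4=0x53
epilogue: pop r4=0xbd, sp=0x91
epilogue: pop r3=0x3a, sp=0x92
epilogue: pop r1=0x58, sp=0x93
r0: caller-saved, written=True
r1: callee-saved, written=True
r2: caller-saved, written=False
r6: caller-saved, written=True

SURVIVE = r1,r2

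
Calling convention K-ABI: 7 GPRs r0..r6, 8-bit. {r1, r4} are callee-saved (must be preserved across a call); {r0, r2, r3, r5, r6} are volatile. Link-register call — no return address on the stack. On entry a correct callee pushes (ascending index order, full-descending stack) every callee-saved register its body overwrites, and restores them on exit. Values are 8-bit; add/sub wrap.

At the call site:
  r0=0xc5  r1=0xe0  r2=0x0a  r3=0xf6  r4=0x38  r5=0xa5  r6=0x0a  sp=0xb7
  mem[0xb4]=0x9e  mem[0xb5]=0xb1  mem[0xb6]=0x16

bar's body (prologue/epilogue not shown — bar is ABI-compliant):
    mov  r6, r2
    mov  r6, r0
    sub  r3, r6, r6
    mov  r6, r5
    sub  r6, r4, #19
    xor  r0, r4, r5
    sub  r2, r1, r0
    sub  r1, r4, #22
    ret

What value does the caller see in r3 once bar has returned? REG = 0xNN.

REG = 0x00

prologue: push r1 -> mem[0xb6]=0xe0, sp=0xb6
body[0] mov  r6, r2 -> r6=0x0a
body[1] mov  r6, r0 -> r6=0xc5
body[2] sub  r3, r6, r6 -> r3=0x00
body[3] mov  r6, r5 -> r6=0xa5
body[4] sub  r6, r4, #19 -> r6=0x25
body[5] xor  r0, r4, r5 -> r0=0x9d
body[6] sub  r2, r1, r0 -> r2=0x43
body[7] sub  r1, r4, #22 -> r1=0x22
epilogue: pop r1=0xe0, sp=0xb7
r3 is caller-saved -> body value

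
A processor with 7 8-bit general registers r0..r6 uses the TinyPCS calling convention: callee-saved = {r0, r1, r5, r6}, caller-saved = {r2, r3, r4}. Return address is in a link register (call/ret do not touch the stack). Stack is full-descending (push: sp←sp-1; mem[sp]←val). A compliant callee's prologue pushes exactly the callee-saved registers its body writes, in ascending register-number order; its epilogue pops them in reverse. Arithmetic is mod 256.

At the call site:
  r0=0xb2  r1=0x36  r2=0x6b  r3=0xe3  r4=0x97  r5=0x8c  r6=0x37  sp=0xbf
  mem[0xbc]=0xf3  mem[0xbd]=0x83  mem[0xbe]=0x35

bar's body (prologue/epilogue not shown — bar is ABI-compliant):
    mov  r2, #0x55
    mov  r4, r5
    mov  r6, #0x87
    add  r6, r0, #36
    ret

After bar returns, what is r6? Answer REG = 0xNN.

REG = 0x37

prologue: push r6 → mem[0xbe]=0x37, sp=0xbe
body[0] mov  r2, #0x55 → r2=0x55
body[1] mov  r4, r5 → r4=0x8c
body[2] mov  r6, #0x87 → r6=0x87
body[3] add  r6, r0, #36 → r6=0xd6
epilogue: pop r6=0x37, sp=0xbf
r6 is callee-saved → restored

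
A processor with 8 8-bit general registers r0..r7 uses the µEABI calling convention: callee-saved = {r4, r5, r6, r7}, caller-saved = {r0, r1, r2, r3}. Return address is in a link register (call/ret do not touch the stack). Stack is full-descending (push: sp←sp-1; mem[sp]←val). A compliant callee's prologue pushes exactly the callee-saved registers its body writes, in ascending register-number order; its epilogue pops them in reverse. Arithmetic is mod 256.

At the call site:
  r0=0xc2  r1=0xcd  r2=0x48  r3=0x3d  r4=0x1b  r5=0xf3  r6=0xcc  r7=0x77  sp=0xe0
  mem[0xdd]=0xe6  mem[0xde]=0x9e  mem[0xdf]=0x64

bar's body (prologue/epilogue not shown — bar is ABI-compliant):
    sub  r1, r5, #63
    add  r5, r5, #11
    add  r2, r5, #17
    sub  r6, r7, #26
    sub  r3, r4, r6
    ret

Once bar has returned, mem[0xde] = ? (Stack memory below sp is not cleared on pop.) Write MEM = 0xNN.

MEM = 0xcc

prologue: push r5 → mem[0xdf]=0xf3, sp=0xdf
prologue: push r6 → mem[0xde]=0xcc, sp=0xde
body[0] sub  r1, r5, #63 → r1=0xb4
body[1] add  r5, r5, #11 → r5=0xfe
body[2] add  r2, r5, #17 → r2=0x0f
body[3] sub  r6, r7, #26 → r6=0x5d
body[4] sub  r3, r4, r6 → r3=0xbe
epilogue: pop r6=0xcc, sp=0xdf
epilogue: pop r5=0xf3, sp=0xe0
prologue pushed ['r5', 'r6'] at ['0xdf', '0xde']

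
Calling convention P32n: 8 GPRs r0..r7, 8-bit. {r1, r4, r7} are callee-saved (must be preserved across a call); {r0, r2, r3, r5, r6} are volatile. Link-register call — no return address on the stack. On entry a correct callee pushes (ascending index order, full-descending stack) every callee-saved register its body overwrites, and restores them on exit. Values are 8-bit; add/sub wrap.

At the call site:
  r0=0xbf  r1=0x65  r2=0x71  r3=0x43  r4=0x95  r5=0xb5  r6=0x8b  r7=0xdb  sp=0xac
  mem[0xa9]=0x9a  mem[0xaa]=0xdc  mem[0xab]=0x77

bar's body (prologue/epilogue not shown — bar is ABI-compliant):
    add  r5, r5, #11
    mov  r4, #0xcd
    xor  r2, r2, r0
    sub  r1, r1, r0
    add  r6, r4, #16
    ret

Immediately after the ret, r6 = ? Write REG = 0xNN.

prologue: push r1 → mem[0xab]=0x65, sp=0xab
prologue: push r4 → mem[0xaa]=0x95, sp=0xaa
body[0] add  r5, r5, #11 → r5=0xc0
body[1] mov  r4, #0xcd → r4=0xcd
body[2] xor  r2, r2, r0 → r2=0xce
body[3] sub  r1, r1, r0 → r1=0xa6
body[4] add  r6, r4, #16 → r6=0xdd
epilogue: pop r4=0x95, sp=0xab
epilogue: pop r1=0x65, sp=0xac
r6 is caller-saved → body value

REG = 0xdd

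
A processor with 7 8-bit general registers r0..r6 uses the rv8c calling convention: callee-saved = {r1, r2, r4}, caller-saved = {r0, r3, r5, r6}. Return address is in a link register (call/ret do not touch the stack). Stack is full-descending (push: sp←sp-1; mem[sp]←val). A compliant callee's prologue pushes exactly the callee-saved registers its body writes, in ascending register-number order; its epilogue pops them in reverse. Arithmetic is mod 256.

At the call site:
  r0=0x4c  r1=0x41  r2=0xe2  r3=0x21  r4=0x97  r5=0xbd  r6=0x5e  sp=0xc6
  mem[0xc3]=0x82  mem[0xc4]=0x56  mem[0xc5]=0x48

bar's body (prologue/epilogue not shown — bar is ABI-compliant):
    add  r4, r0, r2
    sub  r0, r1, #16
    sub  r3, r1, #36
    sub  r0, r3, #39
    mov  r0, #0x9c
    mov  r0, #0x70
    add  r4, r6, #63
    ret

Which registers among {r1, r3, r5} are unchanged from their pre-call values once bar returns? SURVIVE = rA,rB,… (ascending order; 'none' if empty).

prologue: push r4 -> mem[0xc5]=0x97, sp=0xc5
body[0] add  r4, r0, r2 -> r4=0x2e
body[1] sub  r0, r1, #16 -> r0=0x31
body[2] sub  r3, r1, #36 -> r3=0x1d
body[3] sub  r0, r3, #39 -> r0=0xf6
body[4] mov  r0, #0x9c -> r0=0x9c
body[5] mov  r0, #0x70 -> r0=0x70
body[6] add  r4, r6, #63 -> r4=0x9d
epilogue: pop r4=0x97, sp=0xc6
r1: callee-saved, written=False
r3: caller-saved, written=True
r5: caller-saved, written=False

SURVIVE = r1,r5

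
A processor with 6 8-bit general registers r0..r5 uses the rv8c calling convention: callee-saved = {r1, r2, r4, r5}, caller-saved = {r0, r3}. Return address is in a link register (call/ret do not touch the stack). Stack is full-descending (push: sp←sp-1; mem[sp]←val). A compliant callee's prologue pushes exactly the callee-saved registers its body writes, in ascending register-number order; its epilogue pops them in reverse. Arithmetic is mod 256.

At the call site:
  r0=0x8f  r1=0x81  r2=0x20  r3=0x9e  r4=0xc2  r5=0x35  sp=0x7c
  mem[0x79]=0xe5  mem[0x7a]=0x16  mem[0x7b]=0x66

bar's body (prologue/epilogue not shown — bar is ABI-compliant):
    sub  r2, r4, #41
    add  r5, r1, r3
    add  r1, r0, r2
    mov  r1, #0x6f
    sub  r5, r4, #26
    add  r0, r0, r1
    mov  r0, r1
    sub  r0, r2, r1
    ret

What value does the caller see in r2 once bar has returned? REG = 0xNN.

prologue: push r1 -> mem[0x7b]=0x81, sp=0x7b
prologue: push r2 -> mem[0x7a]=0x20, sp=0x7a
prologue: push r5 -> mem[0x79]=0x35, sp=0x79
body[0] sub  r2, r4, #41 -> r2=0x99
body[1] add  r5, r1, r3 -> r5=0x1f
body[2] add  r1, r0, r2 -> r1=0x28
body[3] mov  r1, #0x6f -> r1=0x6f
body[4] sub  r5, r4, #26 -> r5=0xa8
body[5] add  r0, r0, r1 -> r0=0xfe
body[6] mov  r0, r1 -> r0=0x6f
body[7] sub  r0, r2, r1 -> r0=0x2a
epilogue: pop r5=0x35, sp=0x7a
epilogue: pop r2=0x20, sp=0x7b
epilogue: pop r1=0x81, sp=0x7c
r2 is callee-saved -> restored

REG = 0x20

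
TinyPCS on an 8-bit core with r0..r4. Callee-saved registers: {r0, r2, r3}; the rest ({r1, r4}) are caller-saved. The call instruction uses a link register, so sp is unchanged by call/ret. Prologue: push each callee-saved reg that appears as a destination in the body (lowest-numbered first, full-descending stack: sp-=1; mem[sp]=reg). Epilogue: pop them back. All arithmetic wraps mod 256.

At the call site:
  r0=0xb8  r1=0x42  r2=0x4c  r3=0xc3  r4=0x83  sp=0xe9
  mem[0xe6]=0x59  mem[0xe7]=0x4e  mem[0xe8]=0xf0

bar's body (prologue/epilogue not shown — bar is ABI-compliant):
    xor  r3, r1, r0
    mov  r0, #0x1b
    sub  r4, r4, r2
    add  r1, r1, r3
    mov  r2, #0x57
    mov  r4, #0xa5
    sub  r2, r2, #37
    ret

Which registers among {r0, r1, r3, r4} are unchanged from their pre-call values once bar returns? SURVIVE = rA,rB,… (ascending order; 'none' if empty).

SURVIVE = r0,r3

prologue: push r0 → mem[0xe8]=0xb8, sp=0xe8
prologue: push r2 → mem[0xe7]=0x4c, sp=0xe7
prologue: push r3 → mem[0xe6]=0xc3, sp=0xe6
body[0] xor  r3, r1, r0 → r3=0xfa
body[1] mov  r0, #0x1b → r0=0x1b
body[2] sub  r4, r4, r2 → r4=0x37
body[3] add  r1, r1, r3 → r1=0x3c
body[4] mov  r2, #0x57 → r2=0x57
body[5] mov  r4, #0xa5 → r4=0xa5
body[6] sub  r2, r2, #37 → r2=0x32
epilogue: pop r3=0xc3, sp=0xe7
epilogue: pop r2=0x4c, sp=0xe8
epilogue: pop r0=0xb8, sp=0xe9
r0: callee-saved, written=True
r1: caller-saved, written=True
r3: callee-saved, written=True
r4: caller-saved, written=True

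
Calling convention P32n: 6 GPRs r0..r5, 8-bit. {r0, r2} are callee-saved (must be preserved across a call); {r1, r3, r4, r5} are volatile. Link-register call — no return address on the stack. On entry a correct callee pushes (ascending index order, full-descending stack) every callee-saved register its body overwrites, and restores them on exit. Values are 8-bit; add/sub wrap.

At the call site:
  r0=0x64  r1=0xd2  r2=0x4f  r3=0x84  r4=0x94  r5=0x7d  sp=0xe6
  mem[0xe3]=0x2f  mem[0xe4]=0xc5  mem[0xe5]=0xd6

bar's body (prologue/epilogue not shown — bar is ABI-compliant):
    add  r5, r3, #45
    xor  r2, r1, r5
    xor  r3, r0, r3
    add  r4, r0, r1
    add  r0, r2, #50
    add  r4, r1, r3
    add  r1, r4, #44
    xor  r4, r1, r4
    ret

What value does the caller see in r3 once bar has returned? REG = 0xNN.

prologue: push r0 → mem[0xe5]=0x64, sp=0xe5
prologue: push r2 → mem[0xe4]=0x4f, sp=0xe4
body[0] add  r5, r3, #45 → r5=0xb1
body[1] xor  r2, r1, r5 → r2=0x63
body[2] xor  r3, r0, r3 → r3=0xe0
body[3] add  r4, r0, r1 → r4=0x36
body[4] add  r0, r2, #50 → r0=0x95
body[5] add  r4, r1, r3 → r4=0xb2
body[6] add  r1, r4, #44 → r1=0xde
body[7] xor  r4, r1, r4 → r4=0x6c
epilogue: pop r2=0x4f, sp=0xe5
epilogue: pop r0=0x64, sp=0xe6
r3 is caller-saved → body value

REG = 0xe0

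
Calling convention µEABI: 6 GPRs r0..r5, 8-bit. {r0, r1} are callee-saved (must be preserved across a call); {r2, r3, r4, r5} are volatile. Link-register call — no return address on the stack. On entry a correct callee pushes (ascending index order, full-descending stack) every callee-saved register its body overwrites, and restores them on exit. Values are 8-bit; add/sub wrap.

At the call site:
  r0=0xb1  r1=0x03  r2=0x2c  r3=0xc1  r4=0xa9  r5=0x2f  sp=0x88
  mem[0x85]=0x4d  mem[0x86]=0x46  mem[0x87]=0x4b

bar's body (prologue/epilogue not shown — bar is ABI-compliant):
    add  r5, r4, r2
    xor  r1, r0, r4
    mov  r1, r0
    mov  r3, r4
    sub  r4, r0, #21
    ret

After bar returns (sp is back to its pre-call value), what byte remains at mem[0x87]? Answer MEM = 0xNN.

prologue: push r1 -> mem[0x87]=0x03, sp=0x87
body[0] add  r5, r4, r2 -> r5=0xd5
body[1] xor  r1, r0, r4 -> r1=0x18
body[2] mov  r1, r0 -> r1=0xb1
body[3] mov  r3, r4 -> r3=0xa9
body[4] sub  r4, r0, #21 -> r4=0x9c
epilogue: pop r1=0x03, sp=0x88
prologue pushed ['r1'] at ['0x87']

MEM = 0x03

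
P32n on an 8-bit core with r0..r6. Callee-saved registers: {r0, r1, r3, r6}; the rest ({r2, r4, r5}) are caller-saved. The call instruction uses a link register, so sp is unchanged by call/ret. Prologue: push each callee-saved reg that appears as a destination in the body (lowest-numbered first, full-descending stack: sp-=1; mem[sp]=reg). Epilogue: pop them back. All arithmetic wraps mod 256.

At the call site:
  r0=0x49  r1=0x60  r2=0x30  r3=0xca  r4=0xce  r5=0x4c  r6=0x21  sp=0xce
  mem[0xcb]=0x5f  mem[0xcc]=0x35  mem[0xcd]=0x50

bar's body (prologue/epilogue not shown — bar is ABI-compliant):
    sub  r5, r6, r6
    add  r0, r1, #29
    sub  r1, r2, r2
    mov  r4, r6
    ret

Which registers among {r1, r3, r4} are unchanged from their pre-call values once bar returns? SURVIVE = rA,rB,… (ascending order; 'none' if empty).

SURVIVE = r1,r3

prologue: push r0 → mem[0xcd]=0x49, sp=0xcd
prologue: push r1 → mem[0xcc]=0x60, sp=0xcc
body[0] sub  r5, r6, r6 → r5=0x00
body[1] add  r0, r1, #29 → r0=0x7d
body[2] sub  r1, r2, r2 → r1=0x00
body[3] mov  r4, r6 → r4=0x21
epilogue: pop r1=0x60, sp=0xcd
epilogue: pop r0=0x49, sp=0xce
r1: callee-saved, written=True
r3: callee-saved, written=False
r4: caller-saved, written=True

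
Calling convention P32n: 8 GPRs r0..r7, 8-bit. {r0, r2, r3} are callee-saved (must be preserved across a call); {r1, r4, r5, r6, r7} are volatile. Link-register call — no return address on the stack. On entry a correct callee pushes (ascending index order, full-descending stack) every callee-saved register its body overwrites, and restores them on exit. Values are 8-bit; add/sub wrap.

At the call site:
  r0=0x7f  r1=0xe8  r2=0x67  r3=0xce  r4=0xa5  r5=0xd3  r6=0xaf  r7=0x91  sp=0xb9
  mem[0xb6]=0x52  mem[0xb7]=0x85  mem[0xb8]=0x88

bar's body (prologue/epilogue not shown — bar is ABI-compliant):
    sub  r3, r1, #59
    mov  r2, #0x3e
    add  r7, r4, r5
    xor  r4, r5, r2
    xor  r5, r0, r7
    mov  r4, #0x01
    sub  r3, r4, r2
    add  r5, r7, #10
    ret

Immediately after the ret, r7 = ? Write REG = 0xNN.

REG = 0x78

prologue: push r2 → mem[0xb8]=0x67, sp=0xb8
prologue: push r3 → mem[0xb7]=0xce, sp=0xb7
body[0] sub  r3, r1, #59 → r3=0xad
body[1] mov  r2, #0x3e → r2=0x3e
body[2] add  r7, r4, r5 → r7=0x78
body[3] xor  r4, r5, r2 → r4=0xed
body[4] xor  r5, r0, r7 → r5=0x07
body[5] mov  r4, #0x01 → r4=0x01
body[6] sub  r3, r4, r2 → r3=0xc3
body[7] add  r5, r7, #10 → r5=0x82
epilogue: pop r3=0xce, sp=0xb8
epilogue: pop r2=0x67, sp=0xb9
r7 is caller-saved → body value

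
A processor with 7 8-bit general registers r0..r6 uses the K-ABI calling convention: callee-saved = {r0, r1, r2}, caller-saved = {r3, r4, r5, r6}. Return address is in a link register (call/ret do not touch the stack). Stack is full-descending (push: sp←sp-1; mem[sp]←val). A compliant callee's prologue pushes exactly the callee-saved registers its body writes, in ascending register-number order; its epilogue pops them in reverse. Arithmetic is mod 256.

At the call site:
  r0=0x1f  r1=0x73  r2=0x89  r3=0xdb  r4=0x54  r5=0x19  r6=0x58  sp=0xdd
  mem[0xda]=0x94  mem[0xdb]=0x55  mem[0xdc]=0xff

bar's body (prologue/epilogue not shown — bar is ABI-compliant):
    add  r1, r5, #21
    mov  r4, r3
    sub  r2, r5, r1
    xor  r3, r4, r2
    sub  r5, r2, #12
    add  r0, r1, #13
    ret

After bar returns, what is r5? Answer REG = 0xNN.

prologue: push r0 -> mem[0xdc]=0x1f, sp=0xdc
prologue: push r1 -> mem[0xdb]=0x73, sp=0xdb
prologue: push r2 -> mem[0xda]=0x89, sp=0xda
body[0] add  r1, r5, #21 -> r1=0x2e
body[1] mov  r4, r3 -> r4=0xdb
body[2] sub  r2, r5, r1 -> r2=0xeb
body[3] xor  r3, r4, r2 -> r3=0x30
body[4] sub  r5, r2, #12 -> r5=0xdf
body[5] add  r0, r1, #13 -> r0=0x3b
epilogue: pop r2=0x89, sp=0xdb
epilogue: pop r1=0x73, sp=0xdc
epilogue: pop r0=0x1f, sp=0xdd
r5 is caller-saved -> body value

REG = 0xdf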